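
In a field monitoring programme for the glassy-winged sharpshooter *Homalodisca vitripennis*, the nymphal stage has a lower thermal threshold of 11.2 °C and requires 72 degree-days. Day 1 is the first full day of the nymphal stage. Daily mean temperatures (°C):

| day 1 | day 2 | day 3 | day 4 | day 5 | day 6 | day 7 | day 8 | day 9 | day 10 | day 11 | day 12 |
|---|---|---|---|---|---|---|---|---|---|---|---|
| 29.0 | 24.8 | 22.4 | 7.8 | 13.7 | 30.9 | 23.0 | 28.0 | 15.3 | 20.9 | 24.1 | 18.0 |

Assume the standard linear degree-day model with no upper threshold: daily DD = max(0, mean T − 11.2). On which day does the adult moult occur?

Daily DD above 11.2 °C: 17.8, 13.6, 11.2, 0.0, 2.5, 19.7, 11.8, 16.8, 4.1, 9.7, 12.9, 6.8.
Cumulative: 17.8, 31.4, 42.6, 42.6, 45.1, 64.8, 76.6, 93.4, 97.5, 107.2, 120.1, 126.9.
The total first reaches 72 DD on day 7.

day 7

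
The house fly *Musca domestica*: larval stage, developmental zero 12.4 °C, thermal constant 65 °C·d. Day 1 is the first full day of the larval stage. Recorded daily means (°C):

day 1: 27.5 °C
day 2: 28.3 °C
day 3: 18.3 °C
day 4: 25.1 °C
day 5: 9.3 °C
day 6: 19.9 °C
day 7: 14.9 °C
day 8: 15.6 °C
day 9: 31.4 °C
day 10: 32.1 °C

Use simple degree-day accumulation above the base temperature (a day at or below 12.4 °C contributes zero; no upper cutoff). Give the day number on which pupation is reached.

Daily DD above 12.4 °C: 15.1, 15.9, 5.9, 12.7, 0.0, 7.5, 2.5, 3.2, 19.0, 19.7.
Cumulative: 15.1, 31.0, 36.9, 49.6, 49.6, 57.1, 59.6, 62.8, 81.8, 101.5.
The total first reaches 65 DD on day 9.

day 9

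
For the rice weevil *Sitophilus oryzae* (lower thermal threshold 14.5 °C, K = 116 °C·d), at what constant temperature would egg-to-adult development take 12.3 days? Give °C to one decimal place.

Required daily accumulation = 116 / 12.3 = 9.431 DD/day.
T = T_base + 9.431 = 14.5 + 9.431 = 23.931 ≈ 23.9 °C.

23.9 °C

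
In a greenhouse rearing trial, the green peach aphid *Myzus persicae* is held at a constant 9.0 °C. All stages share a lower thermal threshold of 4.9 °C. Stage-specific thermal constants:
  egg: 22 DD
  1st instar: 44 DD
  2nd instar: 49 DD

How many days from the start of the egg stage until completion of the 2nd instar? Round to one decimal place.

28.0 days

Daily accumulation at 9.0 °C = 9.0 − 4.9 = 4.1 DD/day.
Total K = 22 + 44 + 49 = 115 DD.
Total duration = 115 / 4.1 = 28.049 ≈ 28.0 days.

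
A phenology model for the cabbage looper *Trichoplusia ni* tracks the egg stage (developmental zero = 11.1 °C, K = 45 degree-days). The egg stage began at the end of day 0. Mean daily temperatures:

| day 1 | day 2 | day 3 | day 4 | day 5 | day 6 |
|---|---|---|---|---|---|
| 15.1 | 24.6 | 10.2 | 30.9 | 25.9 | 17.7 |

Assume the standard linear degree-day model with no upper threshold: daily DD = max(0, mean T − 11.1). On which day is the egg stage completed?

day 5

Daily DD above 11.1 °C: 4.0, 13.5, 0.0, 19.8, 14.8, 6.6.
Cumulative: 4.0, 17.5, 17.5, 37.3, 52.1, 58.7.
The total first reaches 45 DD on day 5.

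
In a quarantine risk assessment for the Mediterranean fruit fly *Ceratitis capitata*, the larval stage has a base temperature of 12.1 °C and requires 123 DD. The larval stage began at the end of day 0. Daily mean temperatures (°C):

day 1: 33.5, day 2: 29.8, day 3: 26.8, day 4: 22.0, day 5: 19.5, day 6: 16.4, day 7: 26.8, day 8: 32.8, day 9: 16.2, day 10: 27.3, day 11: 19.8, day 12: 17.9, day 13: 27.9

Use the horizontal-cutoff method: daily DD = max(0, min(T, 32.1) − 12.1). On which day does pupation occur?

Daily DD above 12.1 °C (capped at 20.0): 20.0, 17.7, 14.7, 9.9, 7.4, 4.3, 14.7, 20.0, 4.1, 15.2, 7.7, 5.8, 15.8.
Cumulative: 20.0, 37.7, 52.4, 62.3, 69.7, 74.0, 88.7, 108.7, 112.8, 128.0, 135.7, 141.5, 157.3.
The total first reaches 123 DD on day 10.

day 10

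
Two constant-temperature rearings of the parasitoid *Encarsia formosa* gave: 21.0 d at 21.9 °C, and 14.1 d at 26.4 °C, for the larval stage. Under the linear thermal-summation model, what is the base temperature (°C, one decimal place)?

Under the model K = D·(T − T_b), so D₁·(T₁ − T_b) = D₂·(T₂ − T_b).
21.0·(21.9 − T_b) = 14.1·(26.4 − T_b)
T_b = (21.0·21.9 − 14.1·26.4) / (21.0 − 14.1) = 87.66 / 6.9 = 12.704 °C ≈ 12.7 °C.

12.7 °C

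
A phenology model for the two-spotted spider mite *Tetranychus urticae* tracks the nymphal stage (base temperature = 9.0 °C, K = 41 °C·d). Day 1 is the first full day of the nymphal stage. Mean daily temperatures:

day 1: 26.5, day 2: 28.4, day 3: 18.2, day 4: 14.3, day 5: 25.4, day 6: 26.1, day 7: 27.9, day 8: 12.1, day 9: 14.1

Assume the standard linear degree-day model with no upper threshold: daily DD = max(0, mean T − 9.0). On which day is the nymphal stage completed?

day 3

Daily DD above 9.0 °C: 17.5, 19.4, 9.2, 5.3, 16.4, 17.1, 18.9, 3.1, 5.1.
Cumulative: 17.5, 36.9, 46.1, 51.4, 67.8, 84.9, 103.8, 106.9, 112.0.
The total first reaches 41 DD on day 3.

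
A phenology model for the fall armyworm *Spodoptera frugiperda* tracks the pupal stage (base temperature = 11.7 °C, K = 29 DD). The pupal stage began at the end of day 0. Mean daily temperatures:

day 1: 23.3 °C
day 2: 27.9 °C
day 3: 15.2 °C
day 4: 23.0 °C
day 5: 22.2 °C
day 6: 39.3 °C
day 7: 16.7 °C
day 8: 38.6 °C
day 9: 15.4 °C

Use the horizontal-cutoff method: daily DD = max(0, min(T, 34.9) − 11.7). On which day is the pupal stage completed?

day 3

Daily DD above 11.7 °C (capped at 23.2): 11.6, 16.2, 3.5, 11.3, 10.5, 23.2, 5.0, 23.2, 3.7.
Cumulative: 11.6, 27.8, 31.3, 42.6, 53.1, 76.3, 81.3, 104.5, 108.2.
The total first reaches 29 DD on day 3.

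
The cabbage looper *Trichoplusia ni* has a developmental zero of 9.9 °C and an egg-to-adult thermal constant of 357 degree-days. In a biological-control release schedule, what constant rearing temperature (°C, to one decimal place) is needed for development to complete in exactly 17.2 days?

Required daily accumulation = 357 / 17.2 = 20.756 DD/day.
T = T_base + 20.756 = 9.9 + 20.756 = 30.656 ≈ 30.7 °C.

30.7 °C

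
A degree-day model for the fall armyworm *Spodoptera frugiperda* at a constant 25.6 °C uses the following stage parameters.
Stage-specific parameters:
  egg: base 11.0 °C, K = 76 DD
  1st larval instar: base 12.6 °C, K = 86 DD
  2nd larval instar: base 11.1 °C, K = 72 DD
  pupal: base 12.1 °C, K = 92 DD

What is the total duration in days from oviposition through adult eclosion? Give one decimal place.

egg: 76 / (25.6 − 11.0) = 76 / 14.6 = 5.205 d.
1st larval instar: 86 / (25.6 − 12.6) = 86 / 13.0 = 6.615 d.
2nd larval instar: 72 / (25.6 − 11.1) = 72 / 14.5 = 4.966 d.
pupal: 92 / (25.6 − 12.1) = 92 / 13.5 = 6.815 d.
Sum = 23.601 ≈ 23.6 days.

23.6 days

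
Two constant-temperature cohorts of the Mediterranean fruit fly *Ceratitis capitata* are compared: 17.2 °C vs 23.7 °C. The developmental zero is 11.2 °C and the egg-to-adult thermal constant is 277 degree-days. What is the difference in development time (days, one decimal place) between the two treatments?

24.0 days

At 17.2 °C: 277 / (17.2 − 11.2) = 277 / 6.0 = 46.167 d.
At 23.7 °C: 277 / (23.7 − 11.2) = 277 / 12.5 = 22.160 d.
Difference = |46.167 − 22.160| = 24.007 ≈ 24.0 days.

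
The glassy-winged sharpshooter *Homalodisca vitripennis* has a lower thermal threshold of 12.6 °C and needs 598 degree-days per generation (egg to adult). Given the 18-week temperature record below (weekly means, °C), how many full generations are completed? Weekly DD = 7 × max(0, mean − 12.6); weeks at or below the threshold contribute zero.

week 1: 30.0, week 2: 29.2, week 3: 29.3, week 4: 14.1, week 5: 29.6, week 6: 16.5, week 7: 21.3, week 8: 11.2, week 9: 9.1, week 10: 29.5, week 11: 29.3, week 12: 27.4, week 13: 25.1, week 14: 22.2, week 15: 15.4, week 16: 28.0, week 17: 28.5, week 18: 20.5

2 generations

Weekly DD (7 × max(0, T̄ − 12.6)): 121.8, 116.2, 116.9, 10.5, 119.0, 27.3, 60.9, 0.0, 0.0, 118.3, 116.9, 103.6, 87.5, 67.2, 19.6, 107.8, 111.3, 55.3.
Season total = 1360.1 DD.
Complete generations = ⌊1360.1 / 598⌋ = 2.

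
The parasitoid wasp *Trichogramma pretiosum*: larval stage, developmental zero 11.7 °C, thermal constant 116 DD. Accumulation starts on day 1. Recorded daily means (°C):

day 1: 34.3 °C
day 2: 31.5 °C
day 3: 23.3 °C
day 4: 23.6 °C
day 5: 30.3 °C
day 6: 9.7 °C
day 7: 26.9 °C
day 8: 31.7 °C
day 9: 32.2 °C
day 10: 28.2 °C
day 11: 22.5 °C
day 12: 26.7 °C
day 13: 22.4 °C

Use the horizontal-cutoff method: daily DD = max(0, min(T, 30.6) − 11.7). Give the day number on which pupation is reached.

day 9

Daily DD above 11.7 °C (capped at 18.9): 18.9, 18.9, 11.6, 11.9, 18.6, 0.0, 15.2, 18.9, 18.9, 16.5, 10.8, 15.0, 10.7.
Cumulative: 18.9, 37.8, 49.4, 61.3, 79.9, 79.9, 95.1, 114.0, 132.9, 149.4, 160.2, 175.2, 185.9.
The total first reaches 116 DD on day 9.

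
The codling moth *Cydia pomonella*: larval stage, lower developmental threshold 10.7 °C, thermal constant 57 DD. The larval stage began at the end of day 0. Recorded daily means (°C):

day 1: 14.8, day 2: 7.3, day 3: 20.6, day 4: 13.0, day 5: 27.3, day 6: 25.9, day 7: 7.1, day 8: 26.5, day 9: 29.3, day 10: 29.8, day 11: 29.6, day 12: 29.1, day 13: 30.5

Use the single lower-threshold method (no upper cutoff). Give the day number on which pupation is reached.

Daily DD above 10.7 °C: 4.1, 0.0, 9.9, 2.3, 16.6, 15.2, 0.0, 15.8, 18.6, 19.1, 18.9, 18.4, 19.8.
Cumulative: 4.1, 4.1, 14.0, 16.3, 32.9, 48.1, 48.1, 63.9, 82.5, 101.6, 120.5, 138.9, 158.7.
The total first reaches 57 DD on day 8.

day 8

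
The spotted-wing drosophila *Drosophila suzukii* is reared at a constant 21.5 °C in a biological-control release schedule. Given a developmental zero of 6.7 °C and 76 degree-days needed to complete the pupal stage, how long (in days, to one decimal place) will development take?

Daily accumulation = 21.5 − 6.7 = 14.8 DD/day.
Duration = 76 / 14.8 = 5.135 ≈ 5.1 days.

5.1 days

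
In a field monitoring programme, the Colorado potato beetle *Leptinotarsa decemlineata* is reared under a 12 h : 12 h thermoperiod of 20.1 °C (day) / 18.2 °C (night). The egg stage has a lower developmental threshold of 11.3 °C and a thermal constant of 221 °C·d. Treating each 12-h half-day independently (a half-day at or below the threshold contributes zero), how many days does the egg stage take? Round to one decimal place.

28.2 days

Day half: max(0, 20.1 − 11.3) × 0.5 = 8.8 × 0.5 = 4.40 DD.
Night half: max(0, 18.2 − 11.3) × 0.5 = 6.9 × 0.5 = 3.45 DD.
Per 24 h: 7.85 DD/day.
Duration = 221 / 7.85 = 28.153 ≈ 28.2 days.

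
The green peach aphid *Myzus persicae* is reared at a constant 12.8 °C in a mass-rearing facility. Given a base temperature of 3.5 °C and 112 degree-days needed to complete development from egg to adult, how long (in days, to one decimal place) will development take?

Daily accumulation = 12.8 − 3.5 = 9.3 DD/day.
Duration = 112 / 9.3 = 12.043 ≈ 12.0 days.

12.0 days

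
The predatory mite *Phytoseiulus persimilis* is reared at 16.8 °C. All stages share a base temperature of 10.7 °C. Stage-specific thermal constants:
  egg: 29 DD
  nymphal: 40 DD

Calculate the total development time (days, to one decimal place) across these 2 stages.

Daily accumulation at 16.8 °C = 16.8 − 10.7 = 6.1 DD/day.
Total K = 29 + 40 = 69 DD.
Total duration = 69 / 6.1 = 11.311 ≈ 11.3 days.

11.3 days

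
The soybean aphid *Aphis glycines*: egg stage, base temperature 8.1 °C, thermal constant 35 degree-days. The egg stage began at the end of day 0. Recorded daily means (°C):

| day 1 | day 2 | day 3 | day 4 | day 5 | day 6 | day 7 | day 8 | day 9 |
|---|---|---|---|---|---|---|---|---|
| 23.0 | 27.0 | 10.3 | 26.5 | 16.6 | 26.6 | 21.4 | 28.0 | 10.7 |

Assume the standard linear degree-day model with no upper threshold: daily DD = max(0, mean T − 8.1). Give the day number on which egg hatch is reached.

day 3

Daily DD above 8.1 °C: 14.9, 18.9, 2.2, 18.4, 8.5, 18.5, 13.3, 19.9, 2.6.
Cumulative: 14.9, 33.8, 36.0, 54.4, 62.9, 81.4, 94.7, 114.6, 117.2.
The total first reaches 35 DD on day 3.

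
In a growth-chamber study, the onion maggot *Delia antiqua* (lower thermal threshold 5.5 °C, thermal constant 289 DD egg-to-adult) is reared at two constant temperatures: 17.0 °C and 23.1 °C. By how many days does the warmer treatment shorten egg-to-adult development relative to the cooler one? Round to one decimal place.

At 17.0 °C: 289 / (17.0 − 5.5) = 289 / 11.5 = 25.130 d.
At 23.1 °C: 289 / (23.1 − 5.5) = 289 / 17.6 = 16.420 d.
Difference = |25.130 − 16.420| = 8.710 ≈ 8.7 days.

8.7 days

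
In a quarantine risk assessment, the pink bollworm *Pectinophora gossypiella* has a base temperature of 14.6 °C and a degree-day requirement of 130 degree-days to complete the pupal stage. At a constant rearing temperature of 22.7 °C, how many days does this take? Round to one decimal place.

Daily accumulation = 22.7 − 14.6 = 8.1 DD/day.
Duration = 130 / 8.1 = 16.049 ≈ 16.0 days.

16.0 days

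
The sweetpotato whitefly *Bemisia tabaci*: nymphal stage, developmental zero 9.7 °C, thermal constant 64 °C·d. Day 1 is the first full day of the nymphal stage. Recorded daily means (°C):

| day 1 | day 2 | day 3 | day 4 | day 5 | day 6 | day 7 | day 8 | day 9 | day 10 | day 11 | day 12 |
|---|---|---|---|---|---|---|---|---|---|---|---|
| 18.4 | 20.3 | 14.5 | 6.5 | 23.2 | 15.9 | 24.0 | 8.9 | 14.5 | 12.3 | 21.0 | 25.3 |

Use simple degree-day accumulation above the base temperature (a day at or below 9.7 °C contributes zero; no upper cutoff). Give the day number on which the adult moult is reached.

Daily DD above 9.7 °C: 8.7, 10.6, 4.8, 0.0, 13.5, 6.2, 14.3, 0.0, 4.8, 2.6, 11.3, 15.6.
Cumulative: 8.7, 19.3, 24.1, 24.1, 37.6, 43.8, 58.1, 58.1, 62.9, 65.5, 76.8, 92.4.
The total first reaches 64 DD on day 10.

day 10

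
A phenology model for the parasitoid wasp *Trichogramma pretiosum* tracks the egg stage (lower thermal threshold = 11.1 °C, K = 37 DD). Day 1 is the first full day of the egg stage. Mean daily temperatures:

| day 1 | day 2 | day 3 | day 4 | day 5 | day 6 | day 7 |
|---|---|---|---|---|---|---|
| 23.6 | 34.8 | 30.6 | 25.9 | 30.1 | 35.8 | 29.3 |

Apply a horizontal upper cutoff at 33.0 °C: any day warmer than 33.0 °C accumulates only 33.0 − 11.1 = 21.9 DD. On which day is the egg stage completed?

day 3

Daily DD above 11.1 °C (capped at 21.9): 12.5, 21.9, 19.5, 14.8, 19.0, 21.9, 18.2.
Cumulative: 12.5, 34.4, 53.9, 68.7, 87.7, 109.6, 127.8.
The total first reaches 37 DD on day 3.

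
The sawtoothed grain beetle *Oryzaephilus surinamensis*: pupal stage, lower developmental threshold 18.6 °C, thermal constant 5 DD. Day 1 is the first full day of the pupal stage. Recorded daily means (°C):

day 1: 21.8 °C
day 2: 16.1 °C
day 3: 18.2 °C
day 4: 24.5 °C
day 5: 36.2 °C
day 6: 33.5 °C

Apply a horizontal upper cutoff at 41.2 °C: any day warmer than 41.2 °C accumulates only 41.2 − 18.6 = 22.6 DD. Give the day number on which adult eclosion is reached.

Daily DD above 18.6 °C (capped at 22.6): 3.2, 0.0, 0.0, 5.9, 17.6, 14.9.
Cumulative: 3.2, 3.2, 3.2, 9.1, 26.7, 41.6.
The total first reaches 5 DD on day 4.

day 4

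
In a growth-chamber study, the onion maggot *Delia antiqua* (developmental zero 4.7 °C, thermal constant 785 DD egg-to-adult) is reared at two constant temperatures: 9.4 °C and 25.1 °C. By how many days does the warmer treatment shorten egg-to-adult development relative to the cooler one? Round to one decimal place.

At 9.4 °C: 785 / (9.4 − 4.7) = 785 / 4.7 = 167.021 d.
At 25.1 °C: 785 / (25.1 − 4.7) = 785 / 20.4 = 38.480 d.
Difference = |167.021 − 38.480| = 128.541 ≈ 128.5 days.

128.5 days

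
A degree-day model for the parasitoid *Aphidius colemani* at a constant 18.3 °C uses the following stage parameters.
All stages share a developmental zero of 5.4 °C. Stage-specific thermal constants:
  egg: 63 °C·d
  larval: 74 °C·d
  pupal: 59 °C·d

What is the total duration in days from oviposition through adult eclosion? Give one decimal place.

Daily accumulation at 18.3 °C = 18.3 − 5.4 = 12.9 DD/day.
Total K = 63 + 74 + 59 = 196 DD.
Total duration = 196 / 12.9 = 15.194 ≈ 15.2 days.

15.2 days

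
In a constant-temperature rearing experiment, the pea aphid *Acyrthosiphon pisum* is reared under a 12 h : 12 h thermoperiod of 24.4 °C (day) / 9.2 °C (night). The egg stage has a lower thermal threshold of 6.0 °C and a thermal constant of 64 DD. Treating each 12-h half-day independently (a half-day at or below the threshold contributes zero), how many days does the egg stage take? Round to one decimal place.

5.9 days

Day half: max(0, 24.4 − 6.0) × 0.5 = 18.4 × 0.5 = 9.20 DD.
Night half: max(0, 9.2 − 6.0) × 0.5 = 3.2 × 0.5 = 1.60 DD.
Per 24 h: 10.80 DD/day.
Duration = 64 / 10.80 = 5.926 ≈ 5.9 days.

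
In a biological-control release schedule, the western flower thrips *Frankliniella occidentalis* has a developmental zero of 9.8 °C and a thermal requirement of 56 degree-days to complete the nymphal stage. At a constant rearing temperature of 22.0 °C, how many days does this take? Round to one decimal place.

Daily accumulation = 22.0 − 9.8 = 12.2 DD/day.
Duration = 56 / 12.2 = 4.590 ≈ 4.6 days.

4.6 days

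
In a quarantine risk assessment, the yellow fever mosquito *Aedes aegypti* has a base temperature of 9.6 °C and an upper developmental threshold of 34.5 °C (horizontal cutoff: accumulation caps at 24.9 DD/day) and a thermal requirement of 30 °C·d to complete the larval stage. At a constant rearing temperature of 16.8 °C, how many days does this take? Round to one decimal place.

4.2 days

Daily accumulation = 16.8 − 9.6 = 7.2 DD/day.
Duration = 30 / 7.2 = 4.167 ≈ 4.2 days.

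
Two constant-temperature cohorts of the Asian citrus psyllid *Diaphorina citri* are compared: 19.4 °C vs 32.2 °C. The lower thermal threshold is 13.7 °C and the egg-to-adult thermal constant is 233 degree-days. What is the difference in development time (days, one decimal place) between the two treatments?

At 19.4 °C: 233 / (19.4 − 13.7) = 233 / 5.7 = 40.877 d.
At 32.2 °C: 233 / (32.2 − 13.7) = 233 / 18.5 = 12.595 d.
Difference = |40.877 − 12.595| = 28.283 ≈ 28.3 days.

28.3 days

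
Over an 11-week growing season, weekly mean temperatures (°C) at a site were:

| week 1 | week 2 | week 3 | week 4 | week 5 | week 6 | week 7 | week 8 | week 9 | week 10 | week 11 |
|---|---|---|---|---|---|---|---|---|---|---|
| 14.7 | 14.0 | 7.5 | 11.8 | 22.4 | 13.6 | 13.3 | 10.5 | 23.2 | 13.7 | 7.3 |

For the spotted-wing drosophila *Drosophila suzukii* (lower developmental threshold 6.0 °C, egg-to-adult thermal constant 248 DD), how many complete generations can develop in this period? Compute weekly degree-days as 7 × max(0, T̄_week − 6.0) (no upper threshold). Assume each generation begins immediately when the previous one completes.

2 generations

Weekly DD (7 × max(0, T̄ − 6.0)): 60.9, 56.0, 10.5, 40.6, 114.8, 53.2, 51.1, 31.5, 120.4, 53.9, 9.1.
Season total = 602.0 DD.
Complete generations = ⌊602.0 / 248⌋ = 2.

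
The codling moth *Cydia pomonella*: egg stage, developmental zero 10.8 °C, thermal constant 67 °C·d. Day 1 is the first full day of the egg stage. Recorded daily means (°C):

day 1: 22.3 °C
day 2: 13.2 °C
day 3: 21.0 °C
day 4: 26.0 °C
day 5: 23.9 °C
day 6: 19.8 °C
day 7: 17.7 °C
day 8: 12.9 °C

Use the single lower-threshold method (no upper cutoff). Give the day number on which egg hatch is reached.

Daily DD above 10.8 °C: 11.5, 2.4, 10.2, 15.2, 13.1, 9.0, 6.9, 2.1.
Cumulative: 11.5, 13.9, 24.1, 39.3, 52.4, 61.4, 68.3, 70.4.
The total first reaches 67 DD on day 7.

day 7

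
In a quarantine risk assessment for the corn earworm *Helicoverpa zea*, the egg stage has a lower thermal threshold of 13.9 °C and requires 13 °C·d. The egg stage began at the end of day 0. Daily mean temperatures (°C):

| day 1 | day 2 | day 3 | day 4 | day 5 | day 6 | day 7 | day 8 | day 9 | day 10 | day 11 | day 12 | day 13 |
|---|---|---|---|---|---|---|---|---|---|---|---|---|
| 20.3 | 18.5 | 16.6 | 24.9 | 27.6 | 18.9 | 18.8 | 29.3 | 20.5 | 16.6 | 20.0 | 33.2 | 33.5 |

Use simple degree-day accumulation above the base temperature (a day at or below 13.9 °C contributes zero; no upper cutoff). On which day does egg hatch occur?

Daily DD above 13.9 °C: 6.4, 4.6, 2.7, 11.0, 13.7, 5.0, 4.9, 15.4, 6.6, 2.7, 6.1, 19.3, 19.6.
Cumulative: 6.4, 11.0, 13.7, 24.7, 38.4, 43.4, 48.3, 63.7, 70.3, 73.0, 79.1, 98.4, 118.0.
The total first reaches 13 DD on day 3.

day 3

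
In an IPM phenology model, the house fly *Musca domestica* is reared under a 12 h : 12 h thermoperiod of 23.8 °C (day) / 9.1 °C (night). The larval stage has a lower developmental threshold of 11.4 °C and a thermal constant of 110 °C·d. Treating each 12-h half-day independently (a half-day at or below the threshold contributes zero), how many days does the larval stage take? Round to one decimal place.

17.7 days

Day half: max(0, 23.8 − 11.4) × 0.5 = 12.4 × 0.5 = 6.20 DD.
Night half: max(0, 9.1 − 11.4) × 0.5 = 0.0 × 0.5 = 0.00 DD.
Per 24 h: 6.20 DD/day.
Duration = 110 / 6.20 = 17.742 ≈ 17.7 days.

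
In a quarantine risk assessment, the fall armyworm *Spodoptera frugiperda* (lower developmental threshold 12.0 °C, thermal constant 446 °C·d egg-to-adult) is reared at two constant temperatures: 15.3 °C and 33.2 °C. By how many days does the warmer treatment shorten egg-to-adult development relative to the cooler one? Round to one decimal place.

114.1 days

At 15.3 °C: 446 / (15.3 − 12.0) = 446 / 3.3 = 135.152 d.
At 33.2 °C: 446 / (33.2 − 12.0) = 446 / 21.2 = 21.038 d.
Difference = |135.152 − 21.038| = 114.114 ≈ 114.1 days.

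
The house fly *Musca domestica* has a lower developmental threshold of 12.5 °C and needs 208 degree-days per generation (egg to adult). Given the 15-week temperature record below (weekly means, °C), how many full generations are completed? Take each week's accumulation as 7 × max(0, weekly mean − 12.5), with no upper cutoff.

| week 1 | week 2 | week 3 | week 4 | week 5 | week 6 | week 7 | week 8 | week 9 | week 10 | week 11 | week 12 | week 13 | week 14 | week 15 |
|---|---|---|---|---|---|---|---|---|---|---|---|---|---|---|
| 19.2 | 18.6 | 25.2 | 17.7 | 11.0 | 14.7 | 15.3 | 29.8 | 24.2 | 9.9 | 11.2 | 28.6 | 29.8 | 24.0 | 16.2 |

3 generations

Weekly DD (7 × max(0, T̄ − 12.5)): 46.9, 42.7, 88.9, 36.4, 0.0, 15.4, 19.6, 121.1, 81.9, 0.0, 0.0, 112.7, 121.1, 80.5, 25.9.
Season total = 793.1 DD.
Complete generations = ⌊793.1 / 208⌋ = 3.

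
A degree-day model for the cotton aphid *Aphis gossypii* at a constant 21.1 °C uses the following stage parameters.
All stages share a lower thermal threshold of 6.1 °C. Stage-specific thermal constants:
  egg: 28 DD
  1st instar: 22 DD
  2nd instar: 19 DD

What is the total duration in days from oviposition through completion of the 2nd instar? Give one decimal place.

4.6 days

Daily accumulation at 21.1 °C = 21.1 − 6.1 = 15.0 DD/day.
Total K = 28 + 22 + 19 = 69 DD.
Total duration = 69 / 15.0 = 4.600 ≈ 4.6 days.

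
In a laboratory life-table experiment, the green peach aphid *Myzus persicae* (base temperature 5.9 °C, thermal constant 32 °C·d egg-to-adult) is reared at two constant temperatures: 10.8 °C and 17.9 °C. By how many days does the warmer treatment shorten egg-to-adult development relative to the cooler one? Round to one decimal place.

At 10.8 °C: 32 / (10.8 − 5.9) = 32 / 4.9 = 6.531 d.
At 17.9 °C: 32 / (17.9 − 5.9) = 32 / 12.0 = 2.667 d.
Difference = |6.531 − 2.667| = 3.864 ≈ 3.9 days.

3.9 days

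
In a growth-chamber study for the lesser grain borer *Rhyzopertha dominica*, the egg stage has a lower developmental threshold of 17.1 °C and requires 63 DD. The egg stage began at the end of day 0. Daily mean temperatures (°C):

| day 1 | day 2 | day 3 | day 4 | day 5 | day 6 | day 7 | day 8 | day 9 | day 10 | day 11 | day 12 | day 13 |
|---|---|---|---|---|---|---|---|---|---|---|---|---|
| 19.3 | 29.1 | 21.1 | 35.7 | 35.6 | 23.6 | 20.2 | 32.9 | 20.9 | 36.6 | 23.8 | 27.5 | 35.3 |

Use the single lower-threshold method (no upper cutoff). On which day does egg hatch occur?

day 7

Daily DD above 17.1 °C: 2.2, 12.0, 4.0, 18.6, 18.5, 6.5, 3.1, 15.8, 3.8, 19.5, 6.7, 10.4, 18.2.
Cumulative: 2.2, 14.2, 18.2, 36.8, 55.3, 61.8, 64.9, 80.7, 84.5, 104.0, 110.7, 121.1, 139.3.
The total first reaches 63 DD on day 7.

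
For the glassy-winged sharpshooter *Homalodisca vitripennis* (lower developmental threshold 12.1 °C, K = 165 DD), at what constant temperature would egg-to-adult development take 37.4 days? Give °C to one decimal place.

16.5 °C

Required daily accumulation = 165 / 37.4 = 4.412 DD/day.
T = T_base + 4.412 = 12.1 + 4.412 = 16.512 ≈ 16.5 °C.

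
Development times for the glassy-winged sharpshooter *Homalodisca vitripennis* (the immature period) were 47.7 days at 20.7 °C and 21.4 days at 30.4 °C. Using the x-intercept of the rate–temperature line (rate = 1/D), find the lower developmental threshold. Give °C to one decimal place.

12.8 °C

Under the model K = D·(T − T_b), so D₁·(T₁ − T_b) = D₂·(T₂ − T_b).
47.7·(20.7 − T_b) = 21.4·(30.4 − T_b)
T_b = (47.7·20.7 − 21.4·30.4) / (47.7 − 21.4) = 336.83 / 26.3 = 12.807 °C ≈ 12.8 °C.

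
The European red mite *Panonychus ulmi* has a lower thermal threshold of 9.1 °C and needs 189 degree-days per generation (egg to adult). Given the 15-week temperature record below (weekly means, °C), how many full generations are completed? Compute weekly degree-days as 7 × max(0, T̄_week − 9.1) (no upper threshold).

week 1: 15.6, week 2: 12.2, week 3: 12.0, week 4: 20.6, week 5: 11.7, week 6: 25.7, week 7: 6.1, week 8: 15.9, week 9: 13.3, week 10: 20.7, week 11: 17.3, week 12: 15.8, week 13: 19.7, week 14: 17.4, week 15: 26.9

Weekly DD (7 × max(0, T̄ − 9.1)): 45.5, 21.7, 20.3, 80.5, 18.2, 116.2, 0.0, 47.6, 29.4, 81.2, 57.4, 46.9, 74.2, 58.1, 124.6.
Season total = 821.8 DD.
Complete generations = ⌊821.8 / 189⌋ = 4.

4 generations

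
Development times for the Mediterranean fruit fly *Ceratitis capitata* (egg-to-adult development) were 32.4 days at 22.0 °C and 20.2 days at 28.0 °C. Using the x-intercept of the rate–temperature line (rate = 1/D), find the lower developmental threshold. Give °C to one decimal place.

12.1 °C

Under the model K = D·(T − T_b), so D₁·(T₁ − T_b) = D₂·(T₂ − T_b).
32.4·(22.0 − T_b) = 20.2·(28.0 − T_b)
T_b = (32.4·22.0 − 20.2·28.0) / (32.4 − 20.2) = 147.20 / 12.2 = 12.066 °C ≈ 12.1 °C.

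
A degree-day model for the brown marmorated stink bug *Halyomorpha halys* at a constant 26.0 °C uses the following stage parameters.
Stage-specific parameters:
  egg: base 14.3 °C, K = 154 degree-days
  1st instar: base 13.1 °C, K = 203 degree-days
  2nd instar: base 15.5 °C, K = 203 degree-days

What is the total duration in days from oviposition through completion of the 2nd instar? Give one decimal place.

48.2 days

egg: 154 / (26.0 − 14.3) = 154 / 11.7 = 13.162 d.
1st instar: 203 / (26.0 − 13.1) = 203 / 12.9 = 15.736 d.
2nd instar: 203 / (26.0 − 15.5) = 203 / 10.5 = 19.333 d.
Sum = 48.232 ≈ 48.2 days.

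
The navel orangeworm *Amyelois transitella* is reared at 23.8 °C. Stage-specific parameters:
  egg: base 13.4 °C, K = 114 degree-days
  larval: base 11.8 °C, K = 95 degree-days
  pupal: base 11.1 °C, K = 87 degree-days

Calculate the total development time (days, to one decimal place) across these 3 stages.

25.7 days

egg: 114 / (23.8 − 13.4) = 114 / 10.4 = 10.962 d.
larval: 95 / (23.8 − 11.8) = 95 / 12.0 = 7.917 d.
pupal: 87 / (23.8 − 11.1) = 87 / 12.7 = 6.850 d.
Sum = 25.729 ≈ 25.7 days.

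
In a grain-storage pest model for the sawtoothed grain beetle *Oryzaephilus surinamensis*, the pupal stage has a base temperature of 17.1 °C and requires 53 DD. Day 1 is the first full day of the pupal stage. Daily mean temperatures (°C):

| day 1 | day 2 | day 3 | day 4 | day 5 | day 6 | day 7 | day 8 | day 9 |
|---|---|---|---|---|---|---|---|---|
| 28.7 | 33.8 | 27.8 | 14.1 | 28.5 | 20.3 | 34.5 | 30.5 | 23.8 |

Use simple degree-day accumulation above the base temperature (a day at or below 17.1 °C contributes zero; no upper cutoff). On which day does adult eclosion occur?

day 6

Daily DD above 17.1 °C: 11.6, 16.7, 10.7, 0.0, 11.4, 3.2, 17.4, 13.4, 6.7.
Cumulative: 11.6, 28.3, 39.0, 39.0, 50.4, 53.6, 71.0, 84.4, 91.1.
The total first reaches 53 DD on day 6.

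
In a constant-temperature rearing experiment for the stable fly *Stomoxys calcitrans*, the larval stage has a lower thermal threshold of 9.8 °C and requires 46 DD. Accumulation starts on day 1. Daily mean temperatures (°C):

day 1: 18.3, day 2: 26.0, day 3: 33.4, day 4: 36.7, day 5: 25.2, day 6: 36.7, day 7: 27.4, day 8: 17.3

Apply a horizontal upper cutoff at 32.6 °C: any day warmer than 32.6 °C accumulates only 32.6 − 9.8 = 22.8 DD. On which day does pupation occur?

Daily DD above 9.8 °C (capped at 22.8): 8.5, 16.2, 22.8, 22.8, 15.4, 22.8, 17.6, 7.5.
Cumulative: 8.5, 24.7, 47.5, 70.3, 85.7, 108.5, 126.1, 133.6.
The total first reaches 46 DD on day 3.

day 3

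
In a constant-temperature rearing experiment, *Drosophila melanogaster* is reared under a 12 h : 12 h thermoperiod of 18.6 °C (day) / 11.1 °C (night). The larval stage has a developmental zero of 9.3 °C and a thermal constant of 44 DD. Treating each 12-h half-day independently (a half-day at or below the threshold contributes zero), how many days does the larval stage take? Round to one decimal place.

7.9 days

Day half: max(0, 18.6 − 9.3) × 0.5 = 9.3 × 0.5 = 4.65 DD.
Night half: max(0, 11.1 − 9.3) × 0.5 = 1.8 × 0.5 = 0.90 DD.
Per 24 h: 5.55 DD/day.
Duration = 44 / 5.55 = 7.928 ≈ 7.9 days.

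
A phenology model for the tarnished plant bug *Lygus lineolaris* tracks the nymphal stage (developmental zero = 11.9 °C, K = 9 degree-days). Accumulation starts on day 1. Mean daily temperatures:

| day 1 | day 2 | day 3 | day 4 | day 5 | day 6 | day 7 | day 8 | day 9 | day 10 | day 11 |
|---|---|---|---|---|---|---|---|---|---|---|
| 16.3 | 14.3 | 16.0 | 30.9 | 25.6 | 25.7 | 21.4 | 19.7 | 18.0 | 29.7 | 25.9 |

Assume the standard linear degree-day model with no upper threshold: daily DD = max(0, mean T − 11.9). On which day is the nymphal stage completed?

day 3

Daily DD above 11.9 °C: 4.4, 2.4, 4.1, 19.0, 13.7, 13.8, 9.5, 7.8, 6.1, 17.8, 14.0.
Cumulative: 4.4, 6.8, 10.9, 29.9, 43.6, 57.4, 66.9, 74.7, 80.8, 98.6, 112.6.
The total first reaches 9 DD on day 3.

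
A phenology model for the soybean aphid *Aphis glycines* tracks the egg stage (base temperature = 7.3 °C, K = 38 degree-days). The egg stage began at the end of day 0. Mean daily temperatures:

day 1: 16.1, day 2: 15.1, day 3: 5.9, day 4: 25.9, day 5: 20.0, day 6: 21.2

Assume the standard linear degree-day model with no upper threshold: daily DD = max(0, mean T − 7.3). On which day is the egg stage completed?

Daily DD above 7.3 °C: 8.8, 7.8, 0.0, 18.6, 12.7, 13.9.
Cumulative: 8.8, 16.6, 16.6, 35.2, 47.9, 61.8.
The total first reaches 38 DD on day 5.

day 5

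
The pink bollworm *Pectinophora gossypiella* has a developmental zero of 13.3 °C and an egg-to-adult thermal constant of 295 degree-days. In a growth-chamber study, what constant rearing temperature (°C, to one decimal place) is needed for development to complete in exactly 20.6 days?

Required daily accumulation = 295 / 20.6 = 14.320 DD/day.
T = T_base + 14.320 = 13.3 + 14.320 = 27.620 ≈ 27.6 °C.

27.6 °C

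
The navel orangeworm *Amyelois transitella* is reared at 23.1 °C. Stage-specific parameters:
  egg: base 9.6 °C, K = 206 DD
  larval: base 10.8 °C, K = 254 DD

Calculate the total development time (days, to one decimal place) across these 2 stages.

egg: 206 / (23.1 − 9.6) = 206 / 13.5 = 15.259 d.
larval: 254 / (23.1 − 10.8) = 254 / 12.3 = 20.650 d.
Sum = 35.910 ≈ 35.9 days.

35.9 days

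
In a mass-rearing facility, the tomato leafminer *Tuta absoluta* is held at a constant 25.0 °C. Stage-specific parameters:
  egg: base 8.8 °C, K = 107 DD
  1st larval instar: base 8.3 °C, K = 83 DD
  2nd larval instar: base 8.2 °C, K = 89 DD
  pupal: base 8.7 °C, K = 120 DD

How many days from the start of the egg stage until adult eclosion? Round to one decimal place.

24.2 days

egg: 107 / (25.0 − 8.8) = 107 / 16.2 = 6.605 d.
1st larval instar: 83 / (25.0 − 8.3) = 83 / 16.7 = 4.970 d.
2nd larval instar: 89 / (25.0 − 8.2) = 89 / 16.8 = 5.298 d.
pupal: 120 / (25.0 − 8.7) = 120 / 16.3 = 7.362 d.
Sum = 24.235 ≈ 24.2 days.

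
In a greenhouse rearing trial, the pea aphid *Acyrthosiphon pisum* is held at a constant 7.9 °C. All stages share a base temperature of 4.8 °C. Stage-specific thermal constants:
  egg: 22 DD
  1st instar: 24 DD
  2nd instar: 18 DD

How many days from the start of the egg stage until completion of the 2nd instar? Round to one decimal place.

20.6 days

Daily accumulation at 7.9 °C = 7.9 − 4.8 = 3.1 DD/day.
Total K = 22 + 24 + 18 = 64 DD.
Total duration = 64 / 3.1 = 20.645 ≈ 20.6 days.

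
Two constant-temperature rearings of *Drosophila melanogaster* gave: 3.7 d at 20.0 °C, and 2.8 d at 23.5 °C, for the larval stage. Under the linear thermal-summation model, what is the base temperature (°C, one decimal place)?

Linear rate model ⇒ the product D·(T − T_b) is constant across temperatures.
3.7·(20.0 − T_b) = 2.8·(23.5 − T_b)
T_b = (3.7·20.0 − 2.8·23.5) / (3.7 − 2.8) = 8.20 / 0.9 = 9.111 °C ≈ 9.1 °C.

9.1 °C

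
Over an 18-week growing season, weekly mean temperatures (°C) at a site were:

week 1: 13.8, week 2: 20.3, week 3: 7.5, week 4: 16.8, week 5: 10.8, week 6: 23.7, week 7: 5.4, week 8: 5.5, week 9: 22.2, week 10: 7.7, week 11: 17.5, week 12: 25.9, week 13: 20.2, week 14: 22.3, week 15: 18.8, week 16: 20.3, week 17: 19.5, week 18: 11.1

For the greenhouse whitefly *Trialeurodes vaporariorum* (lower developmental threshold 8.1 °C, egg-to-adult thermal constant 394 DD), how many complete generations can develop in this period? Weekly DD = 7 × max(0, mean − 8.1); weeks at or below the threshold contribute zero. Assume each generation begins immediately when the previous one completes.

Weekly DD (7 × max(0, T̄ − 8.1)): 39.9, 85.4, 0.0, 60.9, 18.9, 109.2, 0.0, 0.0, 98.7, 0.0, 65.8, 124.6, 84.7, 99.4, 74.9, 85.4, 79.8, 21.0.
Season total = 1048.6 DD.
Complete generations = ⌊1048.6 / 394⌋ = 2.

2 generations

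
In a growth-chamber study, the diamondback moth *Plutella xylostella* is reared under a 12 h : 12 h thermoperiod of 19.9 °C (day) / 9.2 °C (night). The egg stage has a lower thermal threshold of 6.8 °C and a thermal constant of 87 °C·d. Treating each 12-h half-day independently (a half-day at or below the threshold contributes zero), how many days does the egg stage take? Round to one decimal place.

Day half: max(0, 19.9 − 6.8) × 0.5 = 13.1 × 0.5 = 6.55 DD.
Night half: max(0, 9.2 − 6.8) × 0.5 = 2.4 × 0.5 = 1.20 DD.
Per 24 h: 7.75 DD/day.
Duration = 87 / 7.75 = 11.226 ≈ 11.2 days.

11.2 days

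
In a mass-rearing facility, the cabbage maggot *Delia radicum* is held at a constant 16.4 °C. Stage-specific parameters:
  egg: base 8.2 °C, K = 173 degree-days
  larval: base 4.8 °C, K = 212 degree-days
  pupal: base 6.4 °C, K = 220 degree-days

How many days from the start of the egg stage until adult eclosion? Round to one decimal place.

61.4 days

egg: 173 / (16.4 − 8.2) = 173 / 8.2 = 21.098 d.
larval: 212 / (16.4 − 4.8) = 212 / 11.6 = 18.276 d.
pupal: 220 / (16.4 − 6.4) = 220 / 10.0 = 22.000 d.
Sum = 61.373 ≈ 61.4 days.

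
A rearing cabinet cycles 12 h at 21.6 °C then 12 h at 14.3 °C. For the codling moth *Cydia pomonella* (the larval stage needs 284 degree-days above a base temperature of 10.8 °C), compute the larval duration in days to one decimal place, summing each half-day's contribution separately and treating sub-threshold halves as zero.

39.7 days

Day half: max(0, 21.6 − 10.8) × 0.5 = 10.8 × 0.5 = 5.40 DD.
Night half: max(0, 14.3 − 10.8) × 0.5 = 3.5 × 0.5 = 1.75 DD.
Per 24 h: 7.15 DD/day.
Duration = 284 / 7.15 = 39.720 ≈ 39.7 days.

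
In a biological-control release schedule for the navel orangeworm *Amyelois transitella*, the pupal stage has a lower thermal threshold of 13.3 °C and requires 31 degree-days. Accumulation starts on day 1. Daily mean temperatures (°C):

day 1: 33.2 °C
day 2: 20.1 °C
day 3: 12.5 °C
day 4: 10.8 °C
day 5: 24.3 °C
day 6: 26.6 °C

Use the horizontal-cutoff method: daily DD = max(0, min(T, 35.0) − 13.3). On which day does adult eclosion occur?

Daily DD above 13.3 °C (capped at 21.7): 19.9, 6.8, 0.0, 0.0, 11.0, 13.3.
Cumulative: 19.9, 26.7, 26.7, 26.7, 37.7, 51.0.
The total first reaches 31 DD on day 5.

day 5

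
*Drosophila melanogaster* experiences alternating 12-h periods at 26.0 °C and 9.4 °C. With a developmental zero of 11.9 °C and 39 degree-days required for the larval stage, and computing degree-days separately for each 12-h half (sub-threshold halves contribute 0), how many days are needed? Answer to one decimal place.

Day half: max(0, 26.0 − 11.9) × 0.5 = 14.1 × 0.5 = 7.05 DD.
Night half: max(0, 9.4 − 11.9) × 0.5 = 0.0 × 0.5 = 0.00 DD.
Per 24 h: 7.05 DD/day.
Duration = 39 / 7.05 = 5.532 ≈ 5.5 days.

5.5 days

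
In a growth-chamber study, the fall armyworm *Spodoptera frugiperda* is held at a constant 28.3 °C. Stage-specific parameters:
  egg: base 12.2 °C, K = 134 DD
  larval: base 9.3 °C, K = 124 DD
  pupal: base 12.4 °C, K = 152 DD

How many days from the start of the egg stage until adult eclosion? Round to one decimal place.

24.4 days

egg: 134 / (28.3 − 12.2) = 134 / 16.1 = 8.323 d.
larval: 124 / (28.3 − 9.3) = 124 / 19.0 = 6.526 d.
pupal: 152 / (28.3 − 12.4) = 152 / 15.9 = 9.560 d.
Sum = 24.409 ≈ 24.4 days.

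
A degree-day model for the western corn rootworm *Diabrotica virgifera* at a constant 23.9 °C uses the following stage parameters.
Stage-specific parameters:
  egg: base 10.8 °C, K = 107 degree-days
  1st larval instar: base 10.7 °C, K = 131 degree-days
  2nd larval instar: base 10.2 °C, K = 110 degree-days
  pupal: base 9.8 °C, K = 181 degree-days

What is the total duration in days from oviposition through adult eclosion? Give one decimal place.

egg: 107 / (23.9 − 10.8) = 107 / 13.1 = 8.168 d.
1st larval instar: 131 / (23.9 − 10.7) = 131 / 13.2 = 9.924 d.
2nd larval instar: 110 / (23.9 − 10.2) = 110 / 13.7 = 8.029 d.
pupal: 181 / (23.9 − 9.8) = 181 / 14.1 = 12.837 d.
Sum = 38.958 ≈ 39.0 days.

39.0 days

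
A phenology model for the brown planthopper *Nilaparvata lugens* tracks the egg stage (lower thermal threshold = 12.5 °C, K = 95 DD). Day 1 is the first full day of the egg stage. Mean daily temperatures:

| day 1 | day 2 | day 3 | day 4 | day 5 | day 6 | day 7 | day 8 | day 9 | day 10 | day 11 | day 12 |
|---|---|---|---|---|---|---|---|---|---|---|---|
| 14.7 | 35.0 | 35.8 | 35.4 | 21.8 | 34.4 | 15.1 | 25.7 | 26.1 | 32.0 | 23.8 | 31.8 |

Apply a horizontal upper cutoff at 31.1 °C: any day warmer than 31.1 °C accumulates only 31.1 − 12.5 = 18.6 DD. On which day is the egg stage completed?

Daily DD above 12.5 °C (capped at 18.6): 2.2, 18.6, 18.6, 18.6, 9.3, 18.6, 2.6, 13.2, 13.6, 18.6, 11.3, 18.6.
Cumulative: 2.2, 20.8, 39.4, 58.0, 67.3, 85.9, 88.5, 101.7, 115.3, 133.9, 145.2, 163.8.
The total first reaches 95 DD on day 8.

day 8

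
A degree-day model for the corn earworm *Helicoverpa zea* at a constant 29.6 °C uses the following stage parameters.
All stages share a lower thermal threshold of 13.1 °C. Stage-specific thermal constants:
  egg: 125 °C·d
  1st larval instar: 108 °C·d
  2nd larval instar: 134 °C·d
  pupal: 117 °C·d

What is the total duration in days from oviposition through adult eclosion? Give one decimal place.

29.3 days

Daily accumulation at 29.6 °C = 29.6 − 13.1 = 16.5 DD/day.
Total K = 125 + 108 + 134 + 117 = 484 DD.
Total duration = 484 / 16.5 = 29.333 ≈ 29.3 days.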